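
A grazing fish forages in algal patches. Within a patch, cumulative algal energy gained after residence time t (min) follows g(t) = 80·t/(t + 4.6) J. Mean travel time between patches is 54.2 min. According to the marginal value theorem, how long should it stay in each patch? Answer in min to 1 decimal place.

15.8 min

By the marginal value theorem, leave when the instantaneous gain rate g'(t) equals the habitat-wide average g(t)/(T + t).
g'(t) = 80·4.6/(t + 4.6)². Setting 80·4.6/(t+4.6)² = 80t/[(t+4.6)(54.2+t)] gives 4.6(54.2+t) = t(t+4.6), so t² = 4.6×54.2 = 249.3.
t* = √249.3 = 15.79 min.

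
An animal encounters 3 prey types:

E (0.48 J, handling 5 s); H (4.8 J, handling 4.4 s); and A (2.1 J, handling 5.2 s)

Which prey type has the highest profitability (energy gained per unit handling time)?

H

In descending order of E/h:
H: 4.8/4.4 = 1.09 J/s
A: 2.1/5.2 = 0.404 J/s
E: 0.48/5 = 0.096 J/s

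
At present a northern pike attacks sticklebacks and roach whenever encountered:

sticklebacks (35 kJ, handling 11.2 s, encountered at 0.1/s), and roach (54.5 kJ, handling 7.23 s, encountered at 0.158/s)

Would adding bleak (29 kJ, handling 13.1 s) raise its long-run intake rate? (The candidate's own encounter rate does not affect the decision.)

On sticklebacks and roach alone, R = ΣλE/(1+Σλh) = 12.11/3.262 = 3.712 kJ/s.
Profitability of bleak: 29/13.1 = 2.214 kJ/s.
2.214 < 3.712, so adding bleak would lower the average — exclude it.

No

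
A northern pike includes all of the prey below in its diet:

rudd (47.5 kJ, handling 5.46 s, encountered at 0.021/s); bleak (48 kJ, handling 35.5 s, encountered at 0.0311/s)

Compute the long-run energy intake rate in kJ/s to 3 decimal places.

Energy encountered per unit search time: 0.021×47.5 + 0.0311×48 = 2.49 kJ/s.
Handling time per unit search time: 0.021×5.46 + 0.0311×35.5 = 1.219.
Rate = 2.49/(1 + 1.219) = 1.122 kJ/s.

1.122 kJ/s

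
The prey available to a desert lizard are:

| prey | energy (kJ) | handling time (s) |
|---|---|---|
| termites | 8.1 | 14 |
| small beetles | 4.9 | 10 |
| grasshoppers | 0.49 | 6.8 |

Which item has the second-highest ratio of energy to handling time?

Profitability E/h (kJ/s): termites = 8.1/14 = 0.579, small beetles = 4.9/10 = 0.49, grasshoppers = 0.49/6.8 = 0.0721.
Ranked: termites > small beetles > grasshoppers.

small beetles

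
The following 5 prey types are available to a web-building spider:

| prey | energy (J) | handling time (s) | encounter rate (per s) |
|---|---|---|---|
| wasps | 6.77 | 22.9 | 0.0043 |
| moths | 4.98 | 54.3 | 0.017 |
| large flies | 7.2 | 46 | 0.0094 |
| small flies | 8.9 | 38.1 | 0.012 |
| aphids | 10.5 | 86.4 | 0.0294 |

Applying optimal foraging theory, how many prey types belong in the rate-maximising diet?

Rank by E/h (J/s): wasps 0.296, small flies 0.234, large flies 0.157, aphids 0.122, moths 0.0917. Include each in turn until the next type's E/h falls below the running intake rate.
Rate on top 1: 0.0265. small flies: 0.234 > 0.0265 → include.
Rate on top 2: 0.08736. large flies: 0.157 > 0.08736 → include.
Rate on top 3: 0.1024. aphids: 0.122 > 0.1024 → include.
Rate on top 4: 0.1131. moths: 0.0917 < 0.1131 → exclude; stop.
Optimal diet: wasps, small flies, large flies, aphids — 4 of 5 types.

4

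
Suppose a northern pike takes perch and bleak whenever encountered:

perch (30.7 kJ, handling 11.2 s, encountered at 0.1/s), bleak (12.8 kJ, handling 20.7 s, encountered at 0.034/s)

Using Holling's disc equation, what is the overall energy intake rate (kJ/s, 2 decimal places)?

Energy encountered per unit search time: 0.1×30.7 + 0.034×12.8 = 3.505 kJ/s.
Handling time per unit search time: 0.1×11.2 + 0.034×20.7 = 1.824.
Rate = 3.505/(1 + 1.824) = 1.241 kJ/s.

1.24 kJ/s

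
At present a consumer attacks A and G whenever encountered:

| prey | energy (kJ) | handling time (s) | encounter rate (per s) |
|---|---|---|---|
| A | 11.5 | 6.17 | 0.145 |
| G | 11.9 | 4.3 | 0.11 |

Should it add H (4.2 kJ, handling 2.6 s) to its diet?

Yes

On A and G alone, R = ΣλE/(1+Σλh) = 2.976/2.368 = 1.257 kJ/s.
Profitability of H: 4.2/2.6 = 1.615 kJ/s.
1.615 > 1.257, so adding H raises the average — include it.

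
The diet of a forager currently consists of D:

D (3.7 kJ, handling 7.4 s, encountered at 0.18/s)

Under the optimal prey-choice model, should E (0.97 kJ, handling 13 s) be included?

No

Current rate: (0.18×3.7)/(1 + 0.18×7.4) = 0.2856 kJ/s.
Profitability of E: 0.97/13 = 0.07462 kJ/s.
0.07462 < 0.2856, so adding E would lower the average — exclude it.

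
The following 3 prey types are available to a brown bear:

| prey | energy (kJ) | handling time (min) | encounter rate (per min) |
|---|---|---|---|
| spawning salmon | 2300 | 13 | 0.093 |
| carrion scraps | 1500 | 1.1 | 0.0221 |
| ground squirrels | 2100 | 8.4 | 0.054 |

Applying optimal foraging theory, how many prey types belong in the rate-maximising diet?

Profitabilities (E/h, kJ/min): carrion scraps 1.36e+03, ground squirrels 250, spawning salmon 177. Add prey in this order while the next type's profitability exceeds the intake rate on those already taken.
Rate on top 1: 32.36. ground squirrels: 250 > 32.36 → include.
Rate on top 2: 99.16. spawning salmon: 177 > 99.16 → include.
Optimal diet: carrion scraps, ground squirrels, spawning salmon — 3 of 3 types.

3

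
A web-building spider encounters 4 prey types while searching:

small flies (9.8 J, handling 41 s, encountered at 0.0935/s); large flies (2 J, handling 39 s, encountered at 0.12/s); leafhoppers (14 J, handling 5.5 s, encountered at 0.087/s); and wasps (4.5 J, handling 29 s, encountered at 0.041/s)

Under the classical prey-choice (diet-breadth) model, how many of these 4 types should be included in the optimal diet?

Rank by E/h (J/s): leafhoppers 2.55, small flies 0.239, wasps 0.155, large flies 0.0513. Include each in turn until the next type's E/h falls below the running intake rate.
Rate on top 1: 0.8238. small flies: 0.239 < 0.8238 → exclude; stop.
Optimal diet: leafhoppers — 1 of 4 types.

1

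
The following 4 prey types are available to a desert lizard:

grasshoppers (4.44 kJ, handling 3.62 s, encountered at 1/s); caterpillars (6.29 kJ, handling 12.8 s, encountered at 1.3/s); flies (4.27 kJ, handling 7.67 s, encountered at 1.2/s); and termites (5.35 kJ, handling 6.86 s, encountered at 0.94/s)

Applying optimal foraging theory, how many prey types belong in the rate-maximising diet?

Profitabilities (E/h, kJ/s): grasshoppers 1.23, termites 0.78, flies 0.557, caterpillars 0.491. Add prey in this order while the next type's profitability exceeds the intake rate on those already taken.
Rate on top 1: 0.961. termites: 0.78 < 0.961 → exclude; stop.
Optimal diet: grasshoppers — 1 of 4 types.

1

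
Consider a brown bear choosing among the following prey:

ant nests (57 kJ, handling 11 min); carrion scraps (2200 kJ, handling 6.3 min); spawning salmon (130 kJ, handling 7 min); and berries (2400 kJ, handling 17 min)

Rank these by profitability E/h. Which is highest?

Profitability E/h (kJ/min): ant nests = 57/11 = 5.18, carrion scraps = 2200/6.3 = 349, spawning salmon = 130/7 = 18.6, berries = 2400/17 = 141.
Ranked: carrion scraps > berries > spawning salmon > ant nests.

carrion scraps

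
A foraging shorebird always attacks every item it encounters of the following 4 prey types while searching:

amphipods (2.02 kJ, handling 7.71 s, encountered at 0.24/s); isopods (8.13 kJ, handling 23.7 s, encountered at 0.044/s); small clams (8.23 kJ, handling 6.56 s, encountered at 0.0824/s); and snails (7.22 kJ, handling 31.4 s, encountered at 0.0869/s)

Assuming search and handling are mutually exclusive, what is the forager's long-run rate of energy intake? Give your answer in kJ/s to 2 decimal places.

0.30 kJ/s

Energy encountered per unit search time: 0.24×2.02 + 0.044×8.13 + 0.0824×8.23 + 0.0869×7.22 = 2.148 kJ/s.
Handling time per unit search time: 0.24×7.71 + 0.044×23.7 + 0.0824×6.56 + 0.0869×31.4 = 6.162.
Rate = 2.148/(1 + 6.162) = 0.2999 kJ/s.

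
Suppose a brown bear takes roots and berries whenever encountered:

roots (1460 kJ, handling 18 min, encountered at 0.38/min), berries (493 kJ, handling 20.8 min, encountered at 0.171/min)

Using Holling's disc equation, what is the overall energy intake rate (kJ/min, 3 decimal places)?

56.077 kJ/min

R = (0.38×1460 + 0.171×493) / (1 + 0.38×18 + 0.171×20.8) = 639.1/11.4 = 56.08 kJ/min.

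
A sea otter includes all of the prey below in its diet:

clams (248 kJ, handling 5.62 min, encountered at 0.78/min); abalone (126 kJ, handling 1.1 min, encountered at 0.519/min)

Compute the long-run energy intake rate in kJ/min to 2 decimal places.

Energy encountered per unit search time: 0.78×248 + 0.519×126 = 258.8 kJ/min.
Handling time per unit search time: 0.78×5.62 + 0.519×1.1 = 4.955.
Rate = 258.8/(1 + 4.955) = 43.47 kJ/min.

43.47 kJ/min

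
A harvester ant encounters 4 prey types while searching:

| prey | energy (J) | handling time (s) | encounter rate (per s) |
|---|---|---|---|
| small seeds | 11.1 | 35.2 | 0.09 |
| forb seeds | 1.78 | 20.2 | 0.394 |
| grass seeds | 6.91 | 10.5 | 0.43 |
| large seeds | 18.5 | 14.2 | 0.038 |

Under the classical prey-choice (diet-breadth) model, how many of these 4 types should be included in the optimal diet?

Rank by E/h (J/s): large seeds 1.3, grass seeds 0.658, small seeds 0.315, forb seeds 0.0881. Include each in turn until the next type's E/h falls below the running intake rate.
Rate on top 1: 0.4566. grass seeds: 0.658 > 0.4566 → include.
Rate on top 2: 0.6069. small seeds: 0.315 < 0.6069 → exclude; stop.
Optimal diet: large seeds, grass seeds — 2 of 4 types.

2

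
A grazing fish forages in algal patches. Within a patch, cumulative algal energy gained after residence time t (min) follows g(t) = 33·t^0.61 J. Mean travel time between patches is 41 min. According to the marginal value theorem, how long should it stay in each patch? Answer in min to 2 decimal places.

64.13 min

By the marginal value theorem, leave when the instantaneous gain rate g'(t) equals the habitat-wide average g(t)/(T + t).
g'(t) = 0.61·33·t^-0.39. Setting 0.61·33·t^-0.39 = 33·t^0.61/(41+t) gives 0.61(41+t) = t, so 0.39·t = 0.61×41.
t* = 0.61×41/0.39 = 64.13 min.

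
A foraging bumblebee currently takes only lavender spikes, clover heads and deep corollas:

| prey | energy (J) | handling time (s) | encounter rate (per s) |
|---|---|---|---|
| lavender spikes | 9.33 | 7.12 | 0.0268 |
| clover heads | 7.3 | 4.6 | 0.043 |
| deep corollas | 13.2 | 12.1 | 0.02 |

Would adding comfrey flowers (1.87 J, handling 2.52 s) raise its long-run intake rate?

Yes

Intake rate on the current diet: R = (0.0268×9.33 + 0.043×7.3 + 0.02×13.2) / (1 + 0.0268×7.12 + 0.043×4.6 + 0.02×12.1) = 0.8279/1.631 = 0.5077 J/s.
Profitability of comfrey flowers: 1.87/2.52 = 0.7421 J/s.
Since 0.7421 > R, including comfrey flowers increases the long-run rate.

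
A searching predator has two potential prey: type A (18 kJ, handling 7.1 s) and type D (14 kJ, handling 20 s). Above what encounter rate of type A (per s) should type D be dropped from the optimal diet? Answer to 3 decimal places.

0.054 per s

Drop type D once their profitability E₂/h₂ falls below the rate achievable on type A alone: E₂/h₂ = λE₁/(1 + λh₁).
Solve for λ: λE₁h₂ = E₂(1 + λh₁) → λ(E₁h₂ − E₂h₁) = E₂ → λ = E₂/(E₁h₂ − E₂h₁).
λ = 14/(18×20 − 14×7.1) = 14/260.6 = 0.05372 per s.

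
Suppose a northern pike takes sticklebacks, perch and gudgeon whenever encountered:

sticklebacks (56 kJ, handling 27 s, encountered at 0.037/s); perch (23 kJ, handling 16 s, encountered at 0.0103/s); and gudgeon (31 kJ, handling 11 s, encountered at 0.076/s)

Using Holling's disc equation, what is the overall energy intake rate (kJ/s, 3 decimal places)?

1.555 kJ/s

Energy encountered per unit search time: 0.037×56 + 0.0103×23 + 0.076×31 = 4.665 kJ/s.
Handling time per unit search time: 0.037×27 + 0.0103×16 + 0.076×11 = 2.
Rate = 4.665/(1 + 2) = 1.555 kJ/s.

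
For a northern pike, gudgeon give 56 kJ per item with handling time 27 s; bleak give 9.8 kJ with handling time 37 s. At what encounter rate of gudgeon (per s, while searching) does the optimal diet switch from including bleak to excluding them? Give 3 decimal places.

0.005 per s

The zero-one rule: include bleak iff E₂/h₂ > λE₁/(1+λh₁). Equality gives the switch point.
λE₁h₂ = E₂ + λE₂h₁ ⇒ λ = E₂/(E₁h₂ − E₂h₁) = 9.8/(2072 − 264.6) = 0.005422 per s.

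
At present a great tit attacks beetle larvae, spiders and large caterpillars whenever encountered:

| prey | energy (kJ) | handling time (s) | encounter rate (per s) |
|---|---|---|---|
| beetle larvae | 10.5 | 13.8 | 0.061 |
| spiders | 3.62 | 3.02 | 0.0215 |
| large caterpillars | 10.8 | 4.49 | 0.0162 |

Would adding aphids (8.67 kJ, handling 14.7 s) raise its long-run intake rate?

Current rate: (0.061×10.5 + 0.0215×3.62 + 0.0162×10.8)/(1 + 0.061×13.8 + 0.0215×3.02 + 0.0162×4.49) = 0.4513 kJ/s.
Profitability of aphids: 8.67/14.7 = 0.5898 kJ/s.
0.5898 > 0.4513, so adding aphids raises the average — include it.

Yes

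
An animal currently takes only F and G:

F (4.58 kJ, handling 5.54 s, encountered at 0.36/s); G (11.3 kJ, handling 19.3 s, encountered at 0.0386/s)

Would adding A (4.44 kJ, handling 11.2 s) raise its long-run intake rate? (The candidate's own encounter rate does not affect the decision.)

Current rate: (0.36×4.58 + 0.0386×11.3)/(1 + 0.36×5.54 + 0.0386×19.3) = 0.5576 kJ/s.
Profitability of A: 4.44/11.2 = 0.3964 kJ/s.
Since 0.3964 < R, time spent handling A is better spent searching.

No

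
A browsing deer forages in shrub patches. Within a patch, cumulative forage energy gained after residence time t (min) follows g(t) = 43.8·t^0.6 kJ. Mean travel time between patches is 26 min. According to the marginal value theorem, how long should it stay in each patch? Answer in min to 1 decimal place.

39.0 min

Maximise g(t)/(T+t): set derivative to zero → g'(t)(T+t) = g(t).
g'(t) = 0.6·43.8·t^-0.4. Setting 0.6·43.8·t^-0.4 = 43.8·t^0.6/(26+t) gives 0.6(26+t) = t, so 0.40·t = 0.6×26.
t* = 0.6×26/0.40 = 39 min.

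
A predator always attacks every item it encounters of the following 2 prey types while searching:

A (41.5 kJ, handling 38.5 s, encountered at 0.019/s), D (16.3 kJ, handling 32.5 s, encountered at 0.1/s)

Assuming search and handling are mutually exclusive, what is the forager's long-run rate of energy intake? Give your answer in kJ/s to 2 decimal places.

Energy encountered per unit search time: 0.019×41.5 + 0.1×16.3 = 2.418 kJ/s.
Handling time per unit search time: 0.019×38.5 + 0.1×32.5 = 3.982.
Rate = 2.418/(1 + 3.982) = 0.4855 kJ/s.

0.49 kJ/s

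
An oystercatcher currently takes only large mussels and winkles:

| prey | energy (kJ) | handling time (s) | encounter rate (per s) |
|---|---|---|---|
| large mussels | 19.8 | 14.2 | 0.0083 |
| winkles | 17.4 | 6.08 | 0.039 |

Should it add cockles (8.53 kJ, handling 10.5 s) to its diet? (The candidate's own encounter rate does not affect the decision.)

Current rate: (0.0083×19.8 + 0.039×17.4)/(1 + 0.0083×14.2 + 0.039×6.08) = 0.6221 kJ/s.
Profitability of cockles: 8.53/10.5 = 0.8124 kJ/s.
0.8124 > 0.6221, so adding cockles raises the average — include it.

Yes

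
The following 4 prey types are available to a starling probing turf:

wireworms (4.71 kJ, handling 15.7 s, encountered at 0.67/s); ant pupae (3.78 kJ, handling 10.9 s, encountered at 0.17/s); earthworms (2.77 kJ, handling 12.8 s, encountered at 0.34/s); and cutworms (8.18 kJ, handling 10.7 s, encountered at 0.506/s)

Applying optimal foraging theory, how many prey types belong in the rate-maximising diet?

Rank by E/h (kJ/s): cutworms 0.764, ant pupae 0.347, wireworms 0.3, earthworms 0.216. Include each in turn until the next type's E/h falls below the running intake rate.
Rate on top 1: 0.6453. ant pupae: 0.347 < 0.6453 → exclude; stop.
Optimal diet: cutworms — 1 of 4 types.

1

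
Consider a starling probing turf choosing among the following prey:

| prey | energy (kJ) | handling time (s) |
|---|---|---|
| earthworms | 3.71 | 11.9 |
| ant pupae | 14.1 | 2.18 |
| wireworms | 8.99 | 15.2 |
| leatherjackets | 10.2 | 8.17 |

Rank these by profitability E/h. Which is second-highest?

In descending order of E/h:
ant pupae: 14.1/2.18 = 6.47 kJ/s
leatherjackets: 10.2/8.17 = 1.25 kJ/s
wireworms: 8.99/15.2 = 0.591 kJ/s
earthworms: 3.71/11.9 = 0.312 kJ/s

leatherjackets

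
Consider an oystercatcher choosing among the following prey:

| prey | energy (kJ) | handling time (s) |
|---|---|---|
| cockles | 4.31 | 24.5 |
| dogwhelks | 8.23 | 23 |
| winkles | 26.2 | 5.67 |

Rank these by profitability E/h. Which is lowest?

In descending order of E/h:
winkles: 26.2/5.67 = 4.62 kJ/s
dogwhelks: 8.23/23 = 0.358 kJ/s
cockles: 4.31/24.5 = 0.176 kJ/s

cockles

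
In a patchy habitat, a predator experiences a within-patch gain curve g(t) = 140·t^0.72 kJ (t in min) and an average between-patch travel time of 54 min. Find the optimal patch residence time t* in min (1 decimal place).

Optimal t* satisfies g'(t*) = g(t*)/(T + t*).
g'(t) = 0.72·140·t^-0.28. Setting 0.72·140·t^-0.28 = 140·t^0.72/(54+t) gives 0.72(54+t) = t, so 0.28·t = 0.72×54.
t* = 0.72×54/0.28 = 138.9 min.

138.9 min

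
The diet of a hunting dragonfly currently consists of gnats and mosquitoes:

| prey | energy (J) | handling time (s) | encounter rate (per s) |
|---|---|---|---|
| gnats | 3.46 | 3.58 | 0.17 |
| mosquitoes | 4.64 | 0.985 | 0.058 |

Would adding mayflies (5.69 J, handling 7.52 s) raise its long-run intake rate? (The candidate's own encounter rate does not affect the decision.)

Yes

Current rate: (0.17×3.46 + 0.058×4.64)/(1 + 0.17×3.58 + 0.058×0.985) = 0.5147 J/s.
Profitability of mayflies: 5.69/7.52 = 0.7566 J/s.
Since 0.7566 > R, including mayflies increases the long-run rate.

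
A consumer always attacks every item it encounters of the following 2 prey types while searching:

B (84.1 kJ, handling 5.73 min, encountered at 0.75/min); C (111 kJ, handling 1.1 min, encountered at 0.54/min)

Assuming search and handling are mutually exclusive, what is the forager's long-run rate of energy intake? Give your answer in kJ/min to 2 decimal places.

20.88 kJ/min

Energy encountered per unit search time: 0.75×84.1 + 0.54×111 = 123 kJ/min.
Handling time per unit search time: 0.75×5.73 + 0.54×1.1 = 4.892.
Rate = 123/(1 + 4.892) = 20.88 kJ/min.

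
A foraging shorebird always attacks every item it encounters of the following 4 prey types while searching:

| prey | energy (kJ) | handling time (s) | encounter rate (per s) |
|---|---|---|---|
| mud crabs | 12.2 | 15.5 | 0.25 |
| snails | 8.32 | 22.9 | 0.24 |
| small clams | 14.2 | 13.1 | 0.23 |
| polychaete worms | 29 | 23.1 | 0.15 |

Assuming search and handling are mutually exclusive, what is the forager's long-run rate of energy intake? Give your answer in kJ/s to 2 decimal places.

Energy encountered per unit search time: 0.25×12.2 + 0.24×8.32 + 0.23×14.2 + 0.15×29 = 12.66 kJ/s.
Handling time per unit search time: 0.25×15.5 + 0.24×22.9 + 0.23×13.1 + 0.15×23.1 = 15.85.
Rate = 12.66/(1 + 15.85) = 0.7515 kJ/s.

0.75 kJ/s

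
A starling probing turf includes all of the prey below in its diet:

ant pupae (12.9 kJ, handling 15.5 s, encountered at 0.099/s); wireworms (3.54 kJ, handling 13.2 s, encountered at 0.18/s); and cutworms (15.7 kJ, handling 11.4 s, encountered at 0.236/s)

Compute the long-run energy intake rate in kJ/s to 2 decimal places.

R = Σλ_iE_i / (1 + Σλ_ih_i)
Numerator: 0.099×12.9 + 0.18×3.54 + 0.236×15.7 = 5.619
Denominator: 1 + 0.099×15.5 + 0.18×13.2 + 0.236×11.4 = 7.601
R = 5.619/7.601 = 0.7393 kJ/s

0.74 kJ/s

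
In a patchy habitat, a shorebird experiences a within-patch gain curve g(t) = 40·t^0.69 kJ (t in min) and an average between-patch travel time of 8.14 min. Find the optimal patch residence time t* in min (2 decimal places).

Optimal t* satisfies g'(t*) = g(t*)/(T + t*).
g'(t) = 0.69·40·t^-0.31. Setting 0.69·40·t^-0.31 = 40·t^0.69/(8.14+t) gives 0.69(8.14+t) = t, so 0.31·t = 0.69×8.14.
t* = 0.69×8.14/0.31 = 18.12 min.

18.12 min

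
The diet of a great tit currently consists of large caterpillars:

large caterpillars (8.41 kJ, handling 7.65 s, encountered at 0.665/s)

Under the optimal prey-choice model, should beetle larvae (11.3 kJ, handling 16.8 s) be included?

No

Intake rate on the current diet: R = (0.665×8.41) / (1 + 0.665×7.65) = 5.593/6.087 = 0.9187 kJ/s.
beetle larvae: E/h = 11.3/16.8 = 0.6726 kJ/s.
0.6726 < 0.9187, so adding beetle larvae would lower the average — exclude it.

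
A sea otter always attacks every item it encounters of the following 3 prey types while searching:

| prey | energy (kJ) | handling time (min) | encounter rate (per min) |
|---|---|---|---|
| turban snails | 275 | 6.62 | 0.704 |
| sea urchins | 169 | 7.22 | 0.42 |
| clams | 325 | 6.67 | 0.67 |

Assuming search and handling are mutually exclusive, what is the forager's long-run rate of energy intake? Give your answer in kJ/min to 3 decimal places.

R = (0.704×275 + 0.42×169 + 0.67×325) / (1 + 0.704×6.62 + 0.42×7.22 + 0.67×6.67) = 482.3/13.16 = 36.65 kJ/min.

36.646 kJ/min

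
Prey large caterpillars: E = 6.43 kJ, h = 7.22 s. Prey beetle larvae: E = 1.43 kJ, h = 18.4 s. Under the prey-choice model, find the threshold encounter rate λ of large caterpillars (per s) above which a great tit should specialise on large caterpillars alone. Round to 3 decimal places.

0.013 per s

At the threshold, the rate on large caterpillars alone equals the profitability of beetle larvae: λ·6.43/(1 + λ·7.22) = 1.43/18.4 = 0.07772.
Rearranging, λ(6.43 − 0.07772×7.22) = 0.07772, so λ = 0.07772/5.869 = 0.01324 per s.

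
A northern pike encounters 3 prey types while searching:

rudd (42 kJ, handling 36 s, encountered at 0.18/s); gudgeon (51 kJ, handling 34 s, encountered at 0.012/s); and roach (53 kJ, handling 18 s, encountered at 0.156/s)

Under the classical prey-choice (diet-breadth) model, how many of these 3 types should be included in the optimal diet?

E/h in descending order: roach 2.94, gudgeon 1.5, rudd 1.17 kJ/s. The optimal diet is the largest prefix of this list for which every included type satisfies E_i/h_i > R on the types above it.
Rate on top 1: 2.171. gudgeon: 1.5 < 2.171 → exclude; stop.
Optimal diet: roach — 1 of 3 types.

1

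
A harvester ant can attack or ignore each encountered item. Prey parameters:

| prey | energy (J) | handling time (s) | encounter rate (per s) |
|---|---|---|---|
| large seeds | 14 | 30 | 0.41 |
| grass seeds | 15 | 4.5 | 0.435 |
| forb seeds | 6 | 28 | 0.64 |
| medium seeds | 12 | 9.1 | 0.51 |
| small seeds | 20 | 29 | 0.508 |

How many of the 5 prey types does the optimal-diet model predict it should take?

Rank by E/h (J/s): grass seeds 3.33, medium seeds 1.32, small seeds 0.69, large seeds 0.467, forb seeds 0.214. Include each in turn until the next type's E/h falls below the running intake rate.
Rate on top 1: 2.206. medium seeds: 1.32 < 2.206 → exclude; stop.
Optimal diet: grass seeds — 1 of 5 types.

1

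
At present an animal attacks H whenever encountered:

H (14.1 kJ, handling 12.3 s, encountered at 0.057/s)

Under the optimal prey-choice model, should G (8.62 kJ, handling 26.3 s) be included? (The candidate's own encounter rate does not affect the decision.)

Current rate: (0.057×14.1)/(1 + 0.057×12.3) = 0.4725 kJ/s.
Profitability of G: 8.62/26.3 = 0.3278 kJ/s.
0.3278 < 0.4725, so adding G would lower the average — exclude it.

No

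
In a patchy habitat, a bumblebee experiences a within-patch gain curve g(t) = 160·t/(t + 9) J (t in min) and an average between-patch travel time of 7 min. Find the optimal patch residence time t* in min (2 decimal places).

By the marginal value theorem, leave when the instantaneous gain rate g'(t) equals the habitat-wide average g(t)/(T + t).
g'(t) = 160·9/(t + 9)². Setting 160·9/(t+9)² = 160t/[(t+9)(7+t)] gives 9(7+t) = t(t+9), so t² = 9×7 = 63.
t* = √63 = 7.937 min.

7.94 min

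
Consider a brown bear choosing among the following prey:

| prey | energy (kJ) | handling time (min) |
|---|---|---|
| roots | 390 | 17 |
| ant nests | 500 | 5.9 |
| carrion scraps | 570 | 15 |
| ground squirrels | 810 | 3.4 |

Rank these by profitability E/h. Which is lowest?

roots

Profitability E/h (kJ/min): roots = 390/17 = 22.9, ant nests = 500/5.9 = 84.7, carrion scraps = 570/15 = 38, ground squirrels = 810/3.4 = 238.
Ranked: ground squirrels > ant nests > carrion scraps > roots.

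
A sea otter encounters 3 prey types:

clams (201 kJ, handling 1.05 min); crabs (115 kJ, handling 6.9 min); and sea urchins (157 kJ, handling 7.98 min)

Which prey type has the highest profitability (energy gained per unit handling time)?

Profitability E/h (kJ/min): clams = 201/1.05 = 191, crabs = 115/6.9 = 16.7, sea urchins = 157/7.98 = 19.7.
Ranked: clams > sea urchins > crabs.

clams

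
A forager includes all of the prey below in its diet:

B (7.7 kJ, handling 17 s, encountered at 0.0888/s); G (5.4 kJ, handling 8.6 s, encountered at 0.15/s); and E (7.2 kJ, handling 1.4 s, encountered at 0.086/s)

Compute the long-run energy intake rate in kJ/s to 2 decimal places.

R = (0.0888×7.7 + 0.15×5.4 + 0.086×7.2) / (1 + 0.0888×17 + 0.15×8.6 + 0.086×1.4) = 2.113/3.92 = 0.539 kJ/s.

0.54 kJ/s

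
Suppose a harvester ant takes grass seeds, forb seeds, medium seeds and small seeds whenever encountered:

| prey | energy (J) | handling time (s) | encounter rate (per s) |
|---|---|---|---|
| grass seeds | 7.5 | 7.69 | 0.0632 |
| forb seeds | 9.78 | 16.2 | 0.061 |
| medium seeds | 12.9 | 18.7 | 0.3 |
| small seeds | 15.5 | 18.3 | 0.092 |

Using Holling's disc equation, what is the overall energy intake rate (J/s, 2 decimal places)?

0.65 J/s

R = (0.0632×7.5 + 0.061×9.78 + 0.3×12.9 + 0.092×15.5) / (1 + 0.0632×7.69 + 0.061×16.2 + 0.3×18.7 + 0.092×18.3) = 6.367/9.768 = 0.6518 J/s.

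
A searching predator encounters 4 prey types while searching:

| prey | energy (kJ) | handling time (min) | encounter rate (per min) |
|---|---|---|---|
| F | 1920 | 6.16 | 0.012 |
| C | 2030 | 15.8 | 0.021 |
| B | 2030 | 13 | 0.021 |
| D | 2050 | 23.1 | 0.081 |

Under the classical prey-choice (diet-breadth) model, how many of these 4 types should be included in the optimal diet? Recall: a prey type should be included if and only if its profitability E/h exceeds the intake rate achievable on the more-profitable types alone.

Profitabilities (E/h, kJ/min): F 312, B 156, C 128, D 88.7. Add prey in this order while the next type's profitability exceeds the intake rate on those already taken.
Rate on top 1: 21.45. B: 156 > 21.45 → include.
Rate on top 2: 48.76. C: 128 > 48.76 → include.
Rate on top 3: 64.51. D: 88.7 > 64.51 → include.
Optimal diet: F, B, C, D — 4 of 4 types.

4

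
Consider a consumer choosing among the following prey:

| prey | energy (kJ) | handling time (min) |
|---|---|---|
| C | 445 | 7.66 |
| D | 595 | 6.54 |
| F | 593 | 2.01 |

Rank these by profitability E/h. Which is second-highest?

D

In descending order of E/h:
F: 593/2.01 = 295 kJ/min
D: 595/6.54 = 91 kJ/min
C: 445/7.66 = 58.1 kJ/min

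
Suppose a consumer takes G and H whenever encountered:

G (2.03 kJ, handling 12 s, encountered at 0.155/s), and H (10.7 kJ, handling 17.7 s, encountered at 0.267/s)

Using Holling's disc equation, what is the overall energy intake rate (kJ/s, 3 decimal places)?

Energy encountered per unit search time: 0.155×2.03 + 0.267×10.7 = 3.172 kJ/s.
Handling time per unit search time: 0.155×12 + 0.267×17.7 = 6.586.
Rate = 3.172/(1 + 6.586) = 0.4181 kJ/s.

0.418 kJ/s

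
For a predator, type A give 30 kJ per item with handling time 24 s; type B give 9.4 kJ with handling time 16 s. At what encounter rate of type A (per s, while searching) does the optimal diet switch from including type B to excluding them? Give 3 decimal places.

0.037 per s

Drop type B once their profitability E₂/h₂ falls below the rate achievable on type A alone: E₂/h₂ = λE₁/(1 + λh₁).
Solve for λ: λE₁h₂ = E₂(1 + λh₁) → λ(E₁h₂ − E₂h₁) = E₂ → λ = E₂/(E₁h₂ − E₂h₁).
λ = 9.4/(30×16 − 9.4×24) = 9.4/254.4 = 0.03695 per s.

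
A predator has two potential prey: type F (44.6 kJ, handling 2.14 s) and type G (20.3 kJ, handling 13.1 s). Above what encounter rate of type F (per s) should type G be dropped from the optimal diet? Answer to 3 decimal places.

0.038 per s

Drop type G once their profitability E₂/h₂ falls below the rate achievable on type F alone: E₂/h₂ = λE₁/(1 + λh₁).
Solve for λ: λE₁h₂ = E₂(1 + λh₁) → λ(E₁h₂ − E₂h₁) = E₂ → λ = E₂/(E₁h₂ − E₂h₁).
λ = 20.3/(44.6×13.1 − 20.3×2.14) = 20.3/540.8 = 0.03754 per s.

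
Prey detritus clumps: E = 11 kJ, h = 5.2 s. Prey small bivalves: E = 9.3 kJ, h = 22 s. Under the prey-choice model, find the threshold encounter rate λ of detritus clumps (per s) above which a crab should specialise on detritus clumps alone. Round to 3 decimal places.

0.048 per s

Drop small bivalves once their profitability E₂/h₂ falls below the rate achievable on detritus clumps alone: E₂/h₂ = λE₁/(1 + λh₁).
Solve for λ: λE₁h₂ = E₂(1 + λh₁) → λ(E₁h₂ − E₂h₁) = E₂ → λ = E₂/(E₁h₂ − E₂h₁).
λ = 9.3/(11×22 − 9.3×5.2) = 9.3/193.6 = 0.04803 per s.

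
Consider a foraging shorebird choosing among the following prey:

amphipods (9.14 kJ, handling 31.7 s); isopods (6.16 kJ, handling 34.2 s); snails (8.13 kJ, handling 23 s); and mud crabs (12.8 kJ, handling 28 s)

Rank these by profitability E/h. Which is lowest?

Profitability E/h (kJ/s): amphipods = 9.14/31.7 = 0.288, isopods = 6.16/34.2 = 0.18, snails = 8.13/23 = 0.353, mud crabs = 12.8/28 = 0.457.
Ranked: mud crabs > snails > amphipods > isopods.

isopods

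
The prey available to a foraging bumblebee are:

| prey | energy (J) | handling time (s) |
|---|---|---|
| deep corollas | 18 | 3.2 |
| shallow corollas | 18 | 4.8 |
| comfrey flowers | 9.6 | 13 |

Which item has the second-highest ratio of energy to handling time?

shallow corollas

In descending order of E/h:
deep corollas: 18/3.2 = 5.62 J/s
shallow corollas: 18/4.8 = 3.75 J/s
comfrey flowers: 9.6/13 = 0.738 J/s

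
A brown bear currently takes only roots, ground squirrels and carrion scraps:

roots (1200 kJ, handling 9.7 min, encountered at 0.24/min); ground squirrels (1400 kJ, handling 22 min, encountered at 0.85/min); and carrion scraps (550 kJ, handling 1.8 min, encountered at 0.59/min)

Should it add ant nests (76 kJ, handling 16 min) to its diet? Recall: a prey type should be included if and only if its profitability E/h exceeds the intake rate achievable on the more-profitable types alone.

No

Current rate: (0.24×1200 + 0.85×1400 + 0.59×550)/(1 + 0.24×9.7 + 0.85×22 + 0.59×1.8) = 78.06 kJ/min.
ant nests: E/h = 76/16 = 4.75 kJ/min.
4.75 < 78.06, so adding ant nests would lower the average — exclude it.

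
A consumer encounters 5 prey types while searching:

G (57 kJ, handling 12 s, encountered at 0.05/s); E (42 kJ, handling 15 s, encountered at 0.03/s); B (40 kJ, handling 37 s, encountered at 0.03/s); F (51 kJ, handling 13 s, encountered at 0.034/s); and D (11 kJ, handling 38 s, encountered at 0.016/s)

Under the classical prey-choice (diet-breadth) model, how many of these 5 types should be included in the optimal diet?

3

Profitabilities (E/h, kJ/s): G 4.75, F 3.92, E 2.8, B 1.08, D 0.289. Add prey in this order while the next type's profitability exceeds the intake rate on those already taken.
Rate on top 1: 1.781. F: 3.92 > 1.781 → include.
Rate on top 2: 2.245. E: 2.8 > 2.245 → include.
Rate on top 3: 2.345. B: 1.08 < 2.345 → exclude; stop.
Optimal diet: G, F, E — 3 of 5 types.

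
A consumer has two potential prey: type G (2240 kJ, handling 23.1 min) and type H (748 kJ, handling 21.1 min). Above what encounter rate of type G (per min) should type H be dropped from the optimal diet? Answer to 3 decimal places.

Drop type H once their profitability E₂/h₂ falls below the rate achievable on type G alone: E₂/h₂ = λE₁/(1 + λh₁).
Solve for λ: λE₁h₂ = E₂(1 + λh₁) → λ(E₁h₂ − E₂h₁) = E₂ → λ = E₂/(E₁h₂ − E₂h₁).
λ = 748/(2240×21.1 − 748×23.1) = 748/2.999e+04 = 0.02495 per min.

0.025 per min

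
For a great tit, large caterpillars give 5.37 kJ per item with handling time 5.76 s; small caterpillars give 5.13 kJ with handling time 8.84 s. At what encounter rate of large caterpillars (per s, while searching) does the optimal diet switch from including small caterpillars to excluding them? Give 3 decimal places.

Drop small caterpillars once their profitability E₂/h₂ falls below the rate achievable on large caterpillars alone: E₂/h₂ = λE₁/(1 + λh₁).
Solve for λ: λE₁h₂ = E₂(1 + λh₁) → λ(E₁h₂ − E₂h₁) = E₂ → λ = E₂/(E₁h₂ − E₂h₁).
λ = 5.13/(5.37×8.84 − 5.13×5.76) = 5.13/17.92 = 0.2862 per s.

0.286 per s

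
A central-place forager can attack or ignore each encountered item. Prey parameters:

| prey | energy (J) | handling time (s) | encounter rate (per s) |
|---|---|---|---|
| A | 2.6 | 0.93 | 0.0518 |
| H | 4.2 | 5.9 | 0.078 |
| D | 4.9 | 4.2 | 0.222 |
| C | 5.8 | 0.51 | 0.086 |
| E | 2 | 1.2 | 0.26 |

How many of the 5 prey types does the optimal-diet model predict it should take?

4

Rank by E/h (J/s): C 11.4, A 2.8, E 1.67, D 1.17, H 0.712. Include each in turn until the next type's E/h falls below the running intake rate.
Rate on top 1: 0.4778. A: 2.8 > 0.4778 → include.
Rate on top 2: 0.5801. E: 1.67 > 0.5801 → include.
Rate on top 3: 0.8215. D: 1.17 > 0.8215 → include.
Rate on top 4: 0.9593. H: 0.712 < 0.9593 → exclude; stop.
Optimal diet: C, A, E, D — 4 of 5 types.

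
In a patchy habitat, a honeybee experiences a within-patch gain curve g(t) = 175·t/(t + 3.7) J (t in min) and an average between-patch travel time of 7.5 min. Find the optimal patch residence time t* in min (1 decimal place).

By the marginal value theorem, leave when the instantaneous gain rate g'(t) equals the habitat-wide average g(t)/(T + t).
g'(t) = 175·3.7/(t + 3.7)². Setting 175·3.7/(t+3.7)² = 175t/[(t+3.7)(7.5+t)] gives 3.7(7.5+t) = t(t+3.7), so t² = 3.7×7.5 = 27.75.
t* = √27.75 = 5.268 min.

5.3 min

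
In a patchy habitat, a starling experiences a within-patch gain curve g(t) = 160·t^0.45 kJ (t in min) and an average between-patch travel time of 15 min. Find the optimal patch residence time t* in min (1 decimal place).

By the marginal value theorem, leave when the instantaneous gain rate g'(t) equals the habitat-wide average g(t)/(T + t).
g'(t) = 0.45·160·t^-0.55. Setting 0.45·160·t^-0.55 = 160·t^0.45/(15+t) gives 0.45(15+t) = t, so 0.55·t = 0.45×15.
t* = 0.45×15/0.55 = 12.27 min.

12.3 min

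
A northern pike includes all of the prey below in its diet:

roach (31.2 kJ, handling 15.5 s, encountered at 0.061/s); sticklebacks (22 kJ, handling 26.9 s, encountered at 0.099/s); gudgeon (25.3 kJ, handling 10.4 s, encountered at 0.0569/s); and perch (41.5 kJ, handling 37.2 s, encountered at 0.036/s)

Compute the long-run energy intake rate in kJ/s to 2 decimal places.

R = (0.061×31.2 + 0.099×22 + 0.0569×25.3 + 0.036×41.5) / (1 + 0.061×15.5 + 0.099×26.9 + 0.0569×10.4 + 0.036×37.2) = 7.015/6.54 = 1.073 kJ/s.

1.07 kJ/s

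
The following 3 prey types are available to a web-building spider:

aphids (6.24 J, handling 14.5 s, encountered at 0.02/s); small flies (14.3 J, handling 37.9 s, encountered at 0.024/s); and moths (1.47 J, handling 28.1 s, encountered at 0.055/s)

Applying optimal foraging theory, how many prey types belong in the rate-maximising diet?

2

E/h in descending order: aphids 0.43, small flies 0.377, moths 0.0523 J/s. The optimal diet is the largest prefix of this list for which every included type satisfies E_i/h_i > R on the types above it.
Rate on top 1: 0.09674. small flies: 0.377 > 0.09674 → include.
Rate on top 2: 0.2128. moths: 0.0523 < 0.2128 → exclude; stop.
Optimal diet: aphids, small flies — 2 of 3 types.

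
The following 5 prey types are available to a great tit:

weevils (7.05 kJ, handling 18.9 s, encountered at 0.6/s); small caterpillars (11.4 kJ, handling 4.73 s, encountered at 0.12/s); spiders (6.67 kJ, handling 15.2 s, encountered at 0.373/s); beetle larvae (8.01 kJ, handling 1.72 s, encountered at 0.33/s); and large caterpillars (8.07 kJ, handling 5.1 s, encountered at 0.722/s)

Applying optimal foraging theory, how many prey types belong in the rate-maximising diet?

Profitabilities (E/h, kJ/s): beetle larvae 4.66, small caterpillars 2.41, large caterpillars 1.58, spiders 0.439, weevils 0.373. Add prey in this order while the next type's profitability exceeds the intake rate on those already taken.
Rate on top 1: 1.686. small caterpillars: 2.41 > 1.686 → include.
Rate on top 2: 1.879. large caterpillars: 1.58 < 1.879 → exclude; stop.
Optimal diet: beetle larvae, small caterpillars — 2 of 5 types.

2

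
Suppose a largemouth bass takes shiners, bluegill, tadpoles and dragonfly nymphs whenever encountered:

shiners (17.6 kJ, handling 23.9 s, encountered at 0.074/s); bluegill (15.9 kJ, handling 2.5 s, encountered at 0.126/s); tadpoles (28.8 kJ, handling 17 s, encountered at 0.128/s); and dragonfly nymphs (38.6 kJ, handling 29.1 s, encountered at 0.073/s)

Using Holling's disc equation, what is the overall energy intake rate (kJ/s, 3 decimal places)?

R = (0.074×17.6 + 0.126×15.9 + 0.128×28.8 + 0.073×38.6) / (1 + 0.074×23.9 + 0.126×2.5 + 0.128×17 + 0.073×29.1) = 9.81/7.384 = 1.329 kJ/s.

1.329 kJ/s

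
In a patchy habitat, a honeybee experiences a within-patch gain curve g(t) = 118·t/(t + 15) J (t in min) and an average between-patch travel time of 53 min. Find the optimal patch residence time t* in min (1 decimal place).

28.2 min

By the marginal value theorem, leave when the instantaneous gain rate g'(t) equals the habitat-wide average g(t)/(T + t).
g'(t) = 118·15/(t + 15)². Setting 118·15/(t+15)² = 118t/[(t+15)(53+t)] gives 15(53+t) = t(t+15), so t² = 15×53 = 795.
t* = √795 = 28.2 min.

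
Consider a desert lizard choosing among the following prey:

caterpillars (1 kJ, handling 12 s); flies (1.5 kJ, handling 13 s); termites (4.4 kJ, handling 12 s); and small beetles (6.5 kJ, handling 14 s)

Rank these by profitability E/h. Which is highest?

small beetles

In descending order of E/h:
small beetles: 6.5/14 = 0.464 kJ/s
termites: 4.4/12 = 0.367 kJ/s
flies: 1.5/13 = 0.115 kJ/s
caterpillars: 1/12 = 0.0833 kJ/s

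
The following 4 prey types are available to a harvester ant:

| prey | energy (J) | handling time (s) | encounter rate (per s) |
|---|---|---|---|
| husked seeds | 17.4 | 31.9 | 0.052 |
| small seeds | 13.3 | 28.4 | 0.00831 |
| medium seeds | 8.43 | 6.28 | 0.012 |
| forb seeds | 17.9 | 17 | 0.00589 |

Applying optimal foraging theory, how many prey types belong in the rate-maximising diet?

Profitabilities (E/h, J/s): medium seeds 1.34, forb seeds 1.05, husked seeds 0.545, small seeds 0.468. Add prey in this order while the next type's profitability exceeds the intake rate on those already taken.
Rate on top 1: 0.09407. forb seeds: 1.05 > 0.09407 → include.
Rate on top 2: 0.1757. husked seeds: 0.545 > 0.1757 → include.
Rate on top 3: 0.3921. small seeds: 0.468 > 0.3921 → include.
Optimal diet: medium seeds, forb seeds, husked seeds, small seeds — 4 of 4 types.

4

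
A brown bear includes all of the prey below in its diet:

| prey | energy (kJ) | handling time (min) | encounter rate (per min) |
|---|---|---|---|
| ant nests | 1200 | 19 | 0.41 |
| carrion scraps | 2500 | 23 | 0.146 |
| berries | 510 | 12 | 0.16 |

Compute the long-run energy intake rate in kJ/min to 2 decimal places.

66.72 kJ/min

R = (0.41×1200 + 0.146×2500 + 0.16×510) / (1 + 0.41×19 + 0.146×23 + 0.16×12) = 938.6/14.07 = 66.72 kJ/min.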